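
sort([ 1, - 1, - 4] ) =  [- 4, - 1, 1] 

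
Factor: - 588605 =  - 5^1*117721^1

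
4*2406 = 9624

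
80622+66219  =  146841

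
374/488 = 187/244 = 0.77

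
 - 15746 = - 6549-9197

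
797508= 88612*9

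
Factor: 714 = 2^1*3^1*7^1*17^1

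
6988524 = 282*24782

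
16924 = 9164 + 7760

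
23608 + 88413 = 112021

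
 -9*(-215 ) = 1935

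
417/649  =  417/649= 0.64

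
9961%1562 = 589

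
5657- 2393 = 3264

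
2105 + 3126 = 5231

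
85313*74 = 6313162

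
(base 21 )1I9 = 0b1100111100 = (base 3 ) 1010200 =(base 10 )828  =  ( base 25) 183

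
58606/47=58606/47 = 1246.94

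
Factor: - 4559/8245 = -47/85 = - 5^( - 1)*17^ ( - 1 )*47^1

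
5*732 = 3660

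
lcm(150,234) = 5850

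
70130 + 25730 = 95860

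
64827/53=1223+8/53= 1223.15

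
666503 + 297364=963867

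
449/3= 149 + 2/3 = 149.67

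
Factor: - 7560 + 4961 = - 23^1*113^1= - 2599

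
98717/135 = 98717/135=731.24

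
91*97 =8827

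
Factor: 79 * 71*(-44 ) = - 2^2*11^1*71^1*79^1=-246796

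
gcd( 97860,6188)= 28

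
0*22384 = 0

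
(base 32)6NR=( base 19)102A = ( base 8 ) 15373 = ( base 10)6907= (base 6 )51551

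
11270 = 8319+2951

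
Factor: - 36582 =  - 2^1*3^1 *7^1  *  13^1*67^1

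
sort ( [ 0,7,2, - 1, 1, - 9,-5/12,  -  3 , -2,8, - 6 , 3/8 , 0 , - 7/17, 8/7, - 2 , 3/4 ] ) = [ - 9, - 6 , - 3, - 2 , - 2, - 1 , - 5/12, - 7/17, 0, 0, 3/8,3/4 , 1,8/7, 2, 7 , 8] 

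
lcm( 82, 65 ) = 5330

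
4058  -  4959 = - 901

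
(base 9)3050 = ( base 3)10001200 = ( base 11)174a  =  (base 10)2232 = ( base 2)100010111000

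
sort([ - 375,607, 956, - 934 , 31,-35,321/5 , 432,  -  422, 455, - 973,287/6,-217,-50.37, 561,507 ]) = [-973,  -  934, -422, - 375,-217,-50.37,  -  35,31,287/6 , 321/5,  432 , 455,507,  561,607,956]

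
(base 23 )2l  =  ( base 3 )2111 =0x43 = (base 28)2B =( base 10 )67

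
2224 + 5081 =7305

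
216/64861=216/64861=0.00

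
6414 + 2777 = 9191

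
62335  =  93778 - 31443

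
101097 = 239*423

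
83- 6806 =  - 6723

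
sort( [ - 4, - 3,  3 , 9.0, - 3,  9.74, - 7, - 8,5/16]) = [ - 8,-7 , - 4, - 3 , - 3, 5/16,  3,9.0, 9.74] 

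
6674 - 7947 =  - 1273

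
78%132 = 78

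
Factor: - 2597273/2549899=-7^1*11^( - 1 )*31^1*11969^1 *231809^(- 1 )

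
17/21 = 17/21 = 0.81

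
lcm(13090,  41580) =706860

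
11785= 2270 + 9515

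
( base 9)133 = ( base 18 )63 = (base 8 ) 157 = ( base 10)111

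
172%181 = 172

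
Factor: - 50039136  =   - 2^5  *  3^2*7^1*24821^1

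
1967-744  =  1223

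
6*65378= 392268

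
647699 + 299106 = 946805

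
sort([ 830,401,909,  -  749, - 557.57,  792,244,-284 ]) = [ - 749, - 557.57 , - 284,244, 401, 792,830, 909]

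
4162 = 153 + 4009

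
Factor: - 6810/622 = -3^1*5^1*227^1*311^(  -  1) = - 3405/311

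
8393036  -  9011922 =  - 618886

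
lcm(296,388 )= 28712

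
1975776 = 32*61743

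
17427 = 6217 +11210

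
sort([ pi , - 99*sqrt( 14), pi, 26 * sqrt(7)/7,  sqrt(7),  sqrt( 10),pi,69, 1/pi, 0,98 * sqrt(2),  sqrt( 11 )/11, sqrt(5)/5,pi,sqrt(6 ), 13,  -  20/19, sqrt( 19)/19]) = [- 99 * sqrt (14 ), - 20/19,0,sqrt( 19 ) /19, sqrt( 11)/11, 1/pi,  sqrt( 5)/5, sqrt( 6),sqrt( 7 ), pi,pi , pi,  pi,sqrt( 10),26*sqrt( 7)/7, 13  ,  69 , 98 * sqrt( 2)]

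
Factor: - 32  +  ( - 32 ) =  - 2^6 = -  64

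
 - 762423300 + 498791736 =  - 263631564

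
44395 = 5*8879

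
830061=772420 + 57641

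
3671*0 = 0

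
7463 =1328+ 6135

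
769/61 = 12 + 37/61 = 12.61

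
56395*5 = 281975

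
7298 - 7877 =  - 579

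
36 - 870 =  - 834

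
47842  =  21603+26239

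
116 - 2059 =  - 1943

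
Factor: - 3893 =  - 17^1* 229^1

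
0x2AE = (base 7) 2000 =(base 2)1010101110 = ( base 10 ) 686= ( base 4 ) 22232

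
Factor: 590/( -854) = - 295/427 = - 5^1 * 7^(-1)*59^1*61^(-1) 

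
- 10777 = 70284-81061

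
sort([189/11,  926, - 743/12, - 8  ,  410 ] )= [ - 743/12, - 8, 189/11,  410, 926 ] 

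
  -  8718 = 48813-57531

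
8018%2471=605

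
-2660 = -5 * 532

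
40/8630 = 4/863 = 0.00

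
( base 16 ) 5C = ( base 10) 92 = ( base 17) 57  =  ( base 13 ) 71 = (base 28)38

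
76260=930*82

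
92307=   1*92307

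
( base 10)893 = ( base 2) 1101111101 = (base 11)742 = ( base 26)189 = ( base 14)47B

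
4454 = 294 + 4160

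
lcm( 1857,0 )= 0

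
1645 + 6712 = 8357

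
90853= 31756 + 59097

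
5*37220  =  186100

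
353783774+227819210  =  581602984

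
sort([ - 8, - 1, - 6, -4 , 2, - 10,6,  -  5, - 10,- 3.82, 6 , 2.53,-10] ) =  [- 10, - 10, - 10 ,- 8, - 6, - 5, - 4,-3.82, - 1,2,2.53, 6, 6]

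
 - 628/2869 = -1+ 2241/2869 =- 0.22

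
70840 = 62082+8758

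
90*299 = 26910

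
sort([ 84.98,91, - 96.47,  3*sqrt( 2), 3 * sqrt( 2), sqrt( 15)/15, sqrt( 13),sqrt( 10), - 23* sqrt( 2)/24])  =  [ - 96.47, - 23* sqrt(2)/24,sqrt( 15)/15, sqrt( 10 ), sqrt( 13), 3*sqrt( 2), 3 *sqrt(2), 84.98, 91]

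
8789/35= 251  +  4/35 = 251.11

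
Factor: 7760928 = 2^5*3^1*7^1*11549^1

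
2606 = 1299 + 1307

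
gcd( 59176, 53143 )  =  1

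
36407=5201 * 7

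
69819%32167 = 5485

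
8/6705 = 8/6705 = 0.00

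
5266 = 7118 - 1852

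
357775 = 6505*55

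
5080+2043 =7123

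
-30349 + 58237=27888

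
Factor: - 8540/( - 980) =7^( - 1)*61^1=   61/7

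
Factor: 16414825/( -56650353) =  - 3^(-1 )*5^2*7^1 * 97^1 * 967^1*18883451^( -1)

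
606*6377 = 3864462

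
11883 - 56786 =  - 44903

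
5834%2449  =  936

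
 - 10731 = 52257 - 62988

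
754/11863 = 754/11863 = 0.06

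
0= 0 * 83400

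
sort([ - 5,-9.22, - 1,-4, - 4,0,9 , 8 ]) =[  -  9.22, - 5,-4,- 4, - 1,0,8,9 ] 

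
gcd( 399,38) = 19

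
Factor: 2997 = 3^4*37^1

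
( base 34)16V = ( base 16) 56f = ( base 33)195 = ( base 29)1is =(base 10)1391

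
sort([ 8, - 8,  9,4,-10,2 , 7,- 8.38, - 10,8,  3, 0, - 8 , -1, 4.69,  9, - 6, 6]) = [ - 10,-10, - 8.38,- 8,  -  8, - 6, - 1 , 0 , 2, 3,4,4.69, 6,7,8,8,9, 9]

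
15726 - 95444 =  - 79718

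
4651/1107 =4651/1107 = 4.20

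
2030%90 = 50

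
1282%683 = 599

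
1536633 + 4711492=6248125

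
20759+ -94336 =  - 73577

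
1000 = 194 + 806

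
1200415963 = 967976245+232439718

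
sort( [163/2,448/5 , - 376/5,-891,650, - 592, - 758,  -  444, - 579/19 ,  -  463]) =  [ - 891, - 758, - 592, - 463,-444 , - 376/5,  -  579/19, 163/2,448/5, 650 ] 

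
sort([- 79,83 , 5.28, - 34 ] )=[ - 79 , - 34,5.28 , 83]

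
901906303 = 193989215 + 707917088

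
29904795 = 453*66015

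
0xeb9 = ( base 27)54G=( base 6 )25241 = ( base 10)3769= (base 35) 32o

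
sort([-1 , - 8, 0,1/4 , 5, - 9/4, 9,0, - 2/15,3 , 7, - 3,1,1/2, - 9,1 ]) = [ - 9, - 8, - 3, - 9/4, - 1, - 2/15,0, 0,1/4, 1/2,  1, 1, 3,5,7,9]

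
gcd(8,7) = 1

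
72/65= 72/65 =1.11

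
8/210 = 4/105 = 0.04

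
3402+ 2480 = 5882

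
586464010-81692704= 504771306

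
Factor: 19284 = 2^2* 3^1* 1607^1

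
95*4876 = 463220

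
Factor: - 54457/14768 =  - 2^( - 4 )*59^1 = -59/16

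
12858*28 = 360024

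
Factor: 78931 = 17^1 *4643^1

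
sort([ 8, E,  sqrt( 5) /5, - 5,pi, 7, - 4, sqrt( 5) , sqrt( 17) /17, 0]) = [-5,  -  4, 0, sqrt(17) /17, sqrt(5) /5, sqrt(5) , E , pi,7,8]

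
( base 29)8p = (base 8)401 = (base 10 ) 257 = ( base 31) 89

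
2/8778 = 1/4389 = 0.00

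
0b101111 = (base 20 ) 27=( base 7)65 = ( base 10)47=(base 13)38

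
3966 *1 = 3966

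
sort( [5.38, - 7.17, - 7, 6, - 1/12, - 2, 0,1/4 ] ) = [ - 7.17, - 7,  -  2, - 1/12,0, 1/4,5.38, 6]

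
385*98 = 37730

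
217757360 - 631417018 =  - 413659658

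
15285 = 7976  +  7309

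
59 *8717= 514303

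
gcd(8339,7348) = 1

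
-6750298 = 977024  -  7727322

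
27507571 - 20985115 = 6522456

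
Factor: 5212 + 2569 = 31^1*251^1=7781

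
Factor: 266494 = 2^1*19^1 * 7013^1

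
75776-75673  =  103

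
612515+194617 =807132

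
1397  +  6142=7539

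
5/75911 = 5/75911 = 0.00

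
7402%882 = 346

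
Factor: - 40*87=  - 3480  =  -2^3*3^1*5^1 * 29^1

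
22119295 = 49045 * 451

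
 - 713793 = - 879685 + 165892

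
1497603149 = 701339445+796263704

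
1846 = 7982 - 6136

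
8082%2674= 60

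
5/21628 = 5/21628 =0.00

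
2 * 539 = 1078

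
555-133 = 422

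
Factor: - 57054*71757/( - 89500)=2^( - 1 )*3^3*5^( - 3 )*7^1*17^1*37^1*67^1*179^(-1 )*257^1 = 2047011939/44750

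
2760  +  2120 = 4880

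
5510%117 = 11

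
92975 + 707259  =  800234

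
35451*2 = 70902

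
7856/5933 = 1 + 1923/5933 = 1.32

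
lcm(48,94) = 2256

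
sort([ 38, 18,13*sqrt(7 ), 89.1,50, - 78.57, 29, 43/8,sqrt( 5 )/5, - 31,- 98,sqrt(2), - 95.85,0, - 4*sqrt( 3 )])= [-98, - 95.85,-78.57, - 31, - 4*sqrt(3), 0,sqrt(  5)/5, sqrt( 2),43/8,18,  29, 13*sqrt( 7),38,50,  89.1] 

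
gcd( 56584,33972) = 4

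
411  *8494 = 3491034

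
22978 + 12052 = 35030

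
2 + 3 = 5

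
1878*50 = 93900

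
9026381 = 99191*91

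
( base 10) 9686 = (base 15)2d0b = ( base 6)112502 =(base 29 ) bf0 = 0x25d6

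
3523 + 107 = 3630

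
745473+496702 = 1242175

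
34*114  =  3876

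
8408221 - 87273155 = - 78864934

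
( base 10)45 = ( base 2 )101101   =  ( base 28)1h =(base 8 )55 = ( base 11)41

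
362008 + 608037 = 970045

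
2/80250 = 1/40125 =0.00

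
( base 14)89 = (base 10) 121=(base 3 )11111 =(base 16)79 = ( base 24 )51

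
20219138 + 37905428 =58124566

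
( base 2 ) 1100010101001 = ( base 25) a2d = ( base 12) 37A1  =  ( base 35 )55D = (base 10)6313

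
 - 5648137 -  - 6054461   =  406324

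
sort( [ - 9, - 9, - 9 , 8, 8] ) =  [ - 9, - 9, - 9,8, 8] 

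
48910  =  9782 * 5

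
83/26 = 83/26 = 3.19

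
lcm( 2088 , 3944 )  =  35496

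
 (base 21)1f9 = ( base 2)1011111101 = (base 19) 225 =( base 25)15F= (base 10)765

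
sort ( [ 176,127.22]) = [ 127.22, 176]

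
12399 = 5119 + 7280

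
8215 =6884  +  1331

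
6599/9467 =6599/9467 = 0.70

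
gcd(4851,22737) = 33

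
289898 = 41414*7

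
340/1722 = 170/861 = 0.20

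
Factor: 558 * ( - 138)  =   - 77004 =- 2^2*3^3*23^1 *31^1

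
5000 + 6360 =11360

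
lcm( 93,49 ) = 4557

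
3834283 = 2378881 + 1455402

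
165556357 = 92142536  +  73413821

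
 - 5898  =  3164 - 9062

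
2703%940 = 823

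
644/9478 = 46/677 =0.07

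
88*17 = 1496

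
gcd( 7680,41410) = 10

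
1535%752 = 31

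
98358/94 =1046 + 17/47 = 1046.36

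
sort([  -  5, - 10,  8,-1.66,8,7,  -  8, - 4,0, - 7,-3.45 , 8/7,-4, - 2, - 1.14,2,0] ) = [  -  10, - 8, - 7, - 5, - 4, - 4,-3.45, - 2, - 1.66, - 1.14,0, 0, 8/7, 2, 7, 8,  8]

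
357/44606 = 357/44606 = 0.01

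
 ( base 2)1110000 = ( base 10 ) 112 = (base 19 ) 5h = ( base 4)1300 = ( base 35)37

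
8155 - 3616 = 4539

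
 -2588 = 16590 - 19178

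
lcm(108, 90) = 540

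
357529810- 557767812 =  - 200238002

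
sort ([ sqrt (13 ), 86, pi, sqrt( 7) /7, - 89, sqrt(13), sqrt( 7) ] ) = [-89, sqrt( 7) /7, sqrt( 7 ),pi, sqrt( 13 ), sqrt(13),86]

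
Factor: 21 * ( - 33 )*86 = - 59598  =  - 2^1*3^2 * 7^1 * 11^1*43^1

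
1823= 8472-6649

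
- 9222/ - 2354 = 4611/1177 = 3.92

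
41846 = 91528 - 49682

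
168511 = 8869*19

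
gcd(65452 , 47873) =1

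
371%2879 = 371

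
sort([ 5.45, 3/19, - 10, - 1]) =[-10, - 1,3/19, 5.45 ]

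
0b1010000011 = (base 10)643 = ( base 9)784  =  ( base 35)id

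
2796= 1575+1221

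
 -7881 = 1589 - 9470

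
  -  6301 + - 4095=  - 10396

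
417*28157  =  11741469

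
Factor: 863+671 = 2^1 * 13^1 *59^1 = 1534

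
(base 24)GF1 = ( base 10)9577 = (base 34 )89N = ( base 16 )2569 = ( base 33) 8Q7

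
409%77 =24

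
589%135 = 49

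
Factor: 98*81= 2^1*3^4*7^2 = 7938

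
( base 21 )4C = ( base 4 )1200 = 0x60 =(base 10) 96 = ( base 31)33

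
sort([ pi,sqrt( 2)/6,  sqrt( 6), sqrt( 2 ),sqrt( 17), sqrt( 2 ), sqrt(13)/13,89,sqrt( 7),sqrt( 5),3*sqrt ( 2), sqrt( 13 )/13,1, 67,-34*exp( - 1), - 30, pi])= [ - 30,  -  34*exp( - 1),sqrt( 2 )/6, sqrt( 13 )/13,sqrt(13) /13, 1,sqrt( 2 ), sqrt( 2), sqrt( 5 ),sqrt( 6), sqrt( 7 ), pi, pi, sqrt( 17),3*sqrt( 2 ), 67, 89]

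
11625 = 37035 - 25410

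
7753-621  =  7132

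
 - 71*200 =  - 14200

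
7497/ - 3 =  - 2499/1 =- 2499.00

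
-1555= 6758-8313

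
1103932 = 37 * 29836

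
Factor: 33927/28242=2^( - 1 )*3^( - 2 )*43^1*263^1 *523^(  -  1 )=11309/9414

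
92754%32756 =27242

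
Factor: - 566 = - 2^1 * 283^1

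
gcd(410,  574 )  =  82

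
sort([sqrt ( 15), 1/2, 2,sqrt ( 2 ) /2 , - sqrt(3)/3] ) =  [ - sqrt( 3 )/3,1/2,sqrt( 2)/2, 2,sqrt(15) ]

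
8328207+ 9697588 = 18025795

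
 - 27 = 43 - 70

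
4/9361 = 4/9361 = 0.00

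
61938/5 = 12387 + 3/5 = 12387.60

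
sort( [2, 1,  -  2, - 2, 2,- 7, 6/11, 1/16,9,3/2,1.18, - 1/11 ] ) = [ - 7,-2, - 2, - 1/11,1/16,6/11,1, 1.18,3/2,2,2,9 ] 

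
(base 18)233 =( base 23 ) 17F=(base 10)705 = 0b1011000001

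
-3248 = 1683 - 4931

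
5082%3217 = 1865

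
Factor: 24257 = 127^1*191^1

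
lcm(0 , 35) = 0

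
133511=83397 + 50114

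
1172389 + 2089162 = 3261551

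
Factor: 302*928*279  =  78191424 = 2^6*3^2*29^1*31^1*151^1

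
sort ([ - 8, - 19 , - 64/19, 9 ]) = [-19, - 8, - 64/19, 9 ] 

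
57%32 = 25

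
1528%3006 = 1528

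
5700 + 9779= 15479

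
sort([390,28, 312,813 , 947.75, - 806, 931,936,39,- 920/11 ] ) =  [- 806, - 920/11,28,39,312,390 , 813,931,936,947.75] 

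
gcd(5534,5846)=2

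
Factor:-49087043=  - 31^1 * 271^1 * 5843^1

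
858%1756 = 858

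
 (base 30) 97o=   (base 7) 33204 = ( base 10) 8334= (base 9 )12380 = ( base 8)20216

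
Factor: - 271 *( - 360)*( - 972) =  - 94828320 =-  2^5*3^7*5^1*271^1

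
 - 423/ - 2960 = 423/2960= 0.14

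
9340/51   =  9340/51 = 183.14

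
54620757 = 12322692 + 42298065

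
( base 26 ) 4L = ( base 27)4h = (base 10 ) 125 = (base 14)8D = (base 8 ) 175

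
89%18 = 17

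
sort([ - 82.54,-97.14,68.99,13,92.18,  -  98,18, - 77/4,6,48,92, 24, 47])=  [  -  98, - 97.14, - 82.54, - 77/4,6,13, 18,24,47,48 , 68.99,92,92.18]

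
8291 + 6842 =15133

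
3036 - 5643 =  - 2607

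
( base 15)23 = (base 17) 1g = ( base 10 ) 33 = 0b100001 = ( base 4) 201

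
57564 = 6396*9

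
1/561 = 1/561 = 0.00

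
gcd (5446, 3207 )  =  1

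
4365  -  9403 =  - 5038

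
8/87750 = 4/43875 = 0.00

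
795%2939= 795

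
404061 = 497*813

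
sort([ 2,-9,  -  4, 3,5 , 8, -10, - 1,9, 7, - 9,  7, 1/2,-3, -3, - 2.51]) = [ - 10,-9, - 9,-4, - 3, - 3,  -  2.51 , - 1,1/2  ,  2,  3,5, 7,7,8,9]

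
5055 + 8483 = 13538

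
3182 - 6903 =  - 3721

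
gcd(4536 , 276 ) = 12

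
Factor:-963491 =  - 963491^1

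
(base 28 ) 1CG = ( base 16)470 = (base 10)1136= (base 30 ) 17Q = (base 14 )5B2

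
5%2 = 1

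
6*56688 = 340128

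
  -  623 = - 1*623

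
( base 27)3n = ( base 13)80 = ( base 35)2y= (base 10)104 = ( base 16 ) 68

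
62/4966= 31/2483 = 0.01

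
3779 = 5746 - 1967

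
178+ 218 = 396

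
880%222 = 214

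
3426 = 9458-6032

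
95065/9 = 95065/9 = 10562.78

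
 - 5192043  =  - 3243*1601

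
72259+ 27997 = 100256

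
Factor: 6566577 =3^1 * 71^1 *30829^1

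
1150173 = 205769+944404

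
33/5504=33/5504 = 0.01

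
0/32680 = 0 = 0.00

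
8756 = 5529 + 3227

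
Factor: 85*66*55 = 2^1*3^1 * 5^2 * 11^2 * 17^1 = 308550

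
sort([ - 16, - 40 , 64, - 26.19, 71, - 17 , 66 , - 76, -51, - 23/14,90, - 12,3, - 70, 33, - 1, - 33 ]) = [  -  76, - 70, - 51, - 40,-33, - 26.19, - 17, - 16, - 12, - 23/14 , - 1, 3,33, 64, 66, 71,90 ] 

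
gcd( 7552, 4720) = 944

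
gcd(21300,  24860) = 20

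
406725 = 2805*145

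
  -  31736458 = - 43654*727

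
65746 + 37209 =102955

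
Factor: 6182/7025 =22/25 = 2^1*5^( - 2)*11^1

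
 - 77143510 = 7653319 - 84796829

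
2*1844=3688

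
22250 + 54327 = 76577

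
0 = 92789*0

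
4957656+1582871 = 6540527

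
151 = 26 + 125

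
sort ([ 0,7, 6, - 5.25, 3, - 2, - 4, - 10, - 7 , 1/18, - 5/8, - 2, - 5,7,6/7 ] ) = [ - 10,- 7, - 5.25, - 5, - 4, - 2, - 2, - 5/8,0, 1/18,6/7,3,6,7 , 7]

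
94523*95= 8979685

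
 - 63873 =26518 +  - 90391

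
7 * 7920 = 55440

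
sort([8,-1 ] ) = [ -1,8 ] 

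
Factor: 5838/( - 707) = -834/101 = - 2^1 * 3^1*101^( - 1 ) * 139^1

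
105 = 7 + 98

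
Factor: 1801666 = 2^1 * 107^1*8419^1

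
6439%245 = 69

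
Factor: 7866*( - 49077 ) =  - 2^1 * 3^4*7^1*19^2*23^1*41^1 = - 386039682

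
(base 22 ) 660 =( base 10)3036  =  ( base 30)3B6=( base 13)14c7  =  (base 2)101111011100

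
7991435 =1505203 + 6486232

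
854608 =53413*16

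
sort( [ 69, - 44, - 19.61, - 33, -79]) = [- 79, - 44, - 33, - 19.61, 69 ]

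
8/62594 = 4/31297 = 0.00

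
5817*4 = 23268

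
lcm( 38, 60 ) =1140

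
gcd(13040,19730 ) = 10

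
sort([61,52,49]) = [ 49,52, 61]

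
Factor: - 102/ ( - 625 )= 2^1*3^1 * 5^( - 4)*17^1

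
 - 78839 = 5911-84750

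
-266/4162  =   - 133/2081 = - 0.06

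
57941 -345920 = -287979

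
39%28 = 11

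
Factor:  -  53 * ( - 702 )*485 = 2^1 * 3^3*5^1 *13^1*53^1*97^1=18044910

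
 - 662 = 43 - 705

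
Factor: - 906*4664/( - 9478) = 2112792/4739= 2^3 * 3^1 * 7^( - 1 ) *11^1*53^1*151^1 * 677^ (-1 ) 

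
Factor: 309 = 3^1*103^1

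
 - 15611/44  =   - 355+9/44  =  - 354.80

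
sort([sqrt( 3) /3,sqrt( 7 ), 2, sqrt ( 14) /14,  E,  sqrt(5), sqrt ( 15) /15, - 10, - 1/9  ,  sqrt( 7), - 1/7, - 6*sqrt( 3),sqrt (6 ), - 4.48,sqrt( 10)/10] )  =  [ - 6*sqrt(3), -10, - 4.48,-1/7, - 1/9 , sqrt(15)/15,sqrt( 14 )/14 , sqrt( 10 ) /10, sqrt( 3 ) /3,2 , sqrt( 5 ), sqrt ( 6), sqrt(7),  sqrt( 7),  E ] 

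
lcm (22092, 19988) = 419748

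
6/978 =1/163 = 0.01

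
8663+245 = 8908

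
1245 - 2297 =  - 1052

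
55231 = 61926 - 6695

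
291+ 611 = 902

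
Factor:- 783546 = - 2^1 * 3^1*43^1* 3037^1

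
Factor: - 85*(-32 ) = 2720 = 2^5*5^1*17^1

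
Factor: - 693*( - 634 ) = 2^1 * 3^2 * 7^1*11^1 *317^1 = 439362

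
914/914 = 1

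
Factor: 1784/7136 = 2^(  -  2 ) = 1/4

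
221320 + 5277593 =5498913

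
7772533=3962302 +3810231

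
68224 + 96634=164858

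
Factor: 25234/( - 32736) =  - 37/48 = - 2^ ( - 4) * 3^( - 1 )*37^1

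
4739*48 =227472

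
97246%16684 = 13826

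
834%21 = 15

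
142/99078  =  71/49539 = 0.00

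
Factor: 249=3^1*83^1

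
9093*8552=77763336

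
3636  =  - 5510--9146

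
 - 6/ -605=6/605  =  0.01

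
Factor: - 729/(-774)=2^( - 1)*3^4*43^( - 1) =81/86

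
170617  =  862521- 691904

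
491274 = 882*557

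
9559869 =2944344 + 6615525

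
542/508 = 271/254= 1.07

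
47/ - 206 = - 1+159/206 =- 0.23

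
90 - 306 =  - 216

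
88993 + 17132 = 106125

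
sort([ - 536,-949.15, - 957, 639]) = [ - 957, - 949.15,-536,639 ]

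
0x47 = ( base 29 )2D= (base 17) 43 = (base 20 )3B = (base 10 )71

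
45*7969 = 358605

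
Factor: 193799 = 193799^1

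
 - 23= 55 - 78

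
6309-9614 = - 3305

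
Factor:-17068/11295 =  - 2^2*3^(-2)*5^( - 1 )*17^1 = - 68/45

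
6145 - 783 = 5362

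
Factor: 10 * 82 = 820 = 2^2*5^1*41^1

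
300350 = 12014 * 25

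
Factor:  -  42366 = -2^1 * 3^1 * 23^1 * 307^1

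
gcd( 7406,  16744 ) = 322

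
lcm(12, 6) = 12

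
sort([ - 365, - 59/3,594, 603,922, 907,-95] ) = [ - 365, - 95, - 59/3,594, 603, 907, 922 ]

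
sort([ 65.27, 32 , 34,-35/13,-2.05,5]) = [ - 35/13,-2.05,5, 32, 34, 65.27 ] 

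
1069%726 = 343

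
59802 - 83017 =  - 23215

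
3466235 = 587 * 5905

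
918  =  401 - -517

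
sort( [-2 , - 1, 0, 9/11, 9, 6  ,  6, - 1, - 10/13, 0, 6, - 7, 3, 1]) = [ - 7,  -  2, - 1, -1 , - 10/13, 0 , 0, 9/11, 1, 3, 6, 6, 6,9] 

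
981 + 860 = 1841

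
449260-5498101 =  - 5048841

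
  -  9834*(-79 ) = 776886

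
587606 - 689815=-102209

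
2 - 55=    - 53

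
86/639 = 86/639 = 0.13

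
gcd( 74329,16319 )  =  1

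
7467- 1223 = 6244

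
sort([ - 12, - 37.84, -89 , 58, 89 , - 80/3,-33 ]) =[  -  89,  -  37.84,-33, - 80/3,  -  12, 58,  89]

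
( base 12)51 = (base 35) 1q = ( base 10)61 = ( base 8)75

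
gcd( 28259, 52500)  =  7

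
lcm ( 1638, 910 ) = 8190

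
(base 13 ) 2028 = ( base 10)4428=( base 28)5i4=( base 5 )120203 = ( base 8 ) 10514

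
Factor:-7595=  - 5^1*7^2*31^1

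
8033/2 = 8033/2 = 4016.50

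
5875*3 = 17625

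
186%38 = 34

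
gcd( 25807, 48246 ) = 1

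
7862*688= 5409056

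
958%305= 43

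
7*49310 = 345170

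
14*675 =9450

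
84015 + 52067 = 136082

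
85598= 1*85598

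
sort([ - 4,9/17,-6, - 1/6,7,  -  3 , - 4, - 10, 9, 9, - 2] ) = [ - 10, - 6, - 4,-4 , - 3, - 2, - 1/6,9/17, 7,9, 9]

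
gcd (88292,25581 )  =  1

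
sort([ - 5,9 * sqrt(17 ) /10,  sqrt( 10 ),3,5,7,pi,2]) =[ - 5, 2,3,pi,sqrt( 10),9*sqrt( 17)/10, 5, 7 ]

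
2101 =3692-1591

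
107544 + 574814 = 682358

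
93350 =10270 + 83080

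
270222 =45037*6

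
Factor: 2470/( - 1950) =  - 19/15 = - 3^( - 1 )*5^(-1)*19^1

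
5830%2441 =948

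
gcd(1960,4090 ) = 10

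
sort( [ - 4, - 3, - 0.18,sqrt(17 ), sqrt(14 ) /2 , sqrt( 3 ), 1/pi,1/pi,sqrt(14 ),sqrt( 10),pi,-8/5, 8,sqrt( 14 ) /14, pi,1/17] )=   [- 4, - 3 ,  -  8/5, - 0.18, 1/17,sqrt ( 14) /14,1/pi, 1/pi,sqrt( 3), sqrt( 14)/2, pi,pi,sqrt( 10),sqrt ( 14),sqrt( 17),8] 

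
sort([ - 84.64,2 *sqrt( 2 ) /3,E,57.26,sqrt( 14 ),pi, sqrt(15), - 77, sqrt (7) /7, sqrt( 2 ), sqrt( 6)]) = [ - 84.64, - 77,sqrt( 7 ) /7,2*sqrt( 2 ) /3,sqrt(2 ),sqrt(6),E , pi,sqrt( 14 ),sqrt( 15),57.26]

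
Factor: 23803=13^1*1831^1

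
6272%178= 42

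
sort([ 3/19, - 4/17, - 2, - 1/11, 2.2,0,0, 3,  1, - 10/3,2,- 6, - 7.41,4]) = [-7.41, -6, - 10/3,-2, - 4/17, - 1/11, 0,0,3/19, 1, 2,2.2,3, 4 ]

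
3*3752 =11256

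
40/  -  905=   -  1+173/181= - 0.04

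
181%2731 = 181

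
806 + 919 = 1725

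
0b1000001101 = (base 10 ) 525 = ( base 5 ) 4100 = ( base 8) 1015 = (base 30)HF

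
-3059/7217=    - 437/1031 = - 0.42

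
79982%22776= 11654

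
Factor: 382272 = 2^6*3^1 * 11^1*181^1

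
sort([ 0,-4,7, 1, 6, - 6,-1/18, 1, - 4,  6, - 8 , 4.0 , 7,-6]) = [ - 8, - 6, - 6, - 4, - 4,-1/18,0, 1 , 1,4.0,  6,6, 7, 7 ] 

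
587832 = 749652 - 161820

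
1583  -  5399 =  - 3816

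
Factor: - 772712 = - 2^3*96589^1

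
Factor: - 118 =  - 2^1*59^1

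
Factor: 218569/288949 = 13^1*43^1*739^( - 1 ) = 559/739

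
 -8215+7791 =  -  424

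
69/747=23/249 = 0.09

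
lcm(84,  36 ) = 252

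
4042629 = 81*49909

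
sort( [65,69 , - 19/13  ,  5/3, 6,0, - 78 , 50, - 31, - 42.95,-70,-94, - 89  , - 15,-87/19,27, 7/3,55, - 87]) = [ - 94, - 89,-87, - 78,  -  70, - 42.95, - 31,-15, - 87/19,-19/13, 0,5/3, 7/3, 6, 27,  50 , 55 , 65, 69 ] 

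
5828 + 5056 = 10884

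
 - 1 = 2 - 3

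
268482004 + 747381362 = 1015863366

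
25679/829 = 25679/829 = 30.98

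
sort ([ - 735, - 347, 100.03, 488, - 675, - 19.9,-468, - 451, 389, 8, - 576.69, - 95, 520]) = [ - 735, - 675, - 576.69, - 468,-451, - 347, - 95, - 19.9, 8,100.03, 389, 488, 520 ] 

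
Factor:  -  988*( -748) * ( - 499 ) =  - 368772976 =-  2^4*11^1*13^1*17^1*19^1*499^1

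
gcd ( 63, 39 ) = 3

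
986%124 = 118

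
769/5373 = 769/5373  =  0.14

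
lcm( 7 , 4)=28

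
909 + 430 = 1339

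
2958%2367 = 591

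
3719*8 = 29752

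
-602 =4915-5517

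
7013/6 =7013/6 = 1168.83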